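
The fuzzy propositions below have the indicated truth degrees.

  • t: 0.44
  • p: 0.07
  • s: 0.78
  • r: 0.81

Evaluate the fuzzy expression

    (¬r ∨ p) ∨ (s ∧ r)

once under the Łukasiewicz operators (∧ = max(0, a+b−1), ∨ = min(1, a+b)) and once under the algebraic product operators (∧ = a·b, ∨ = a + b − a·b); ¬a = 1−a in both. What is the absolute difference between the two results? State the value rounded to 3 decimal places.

Under Łukasiewicz:
  ¬r = 1 − 0.81 = 0.19
  ¬r ∨ p = min(1, a+b) on (0.19, 0.07) = 0.26
  s ∧ r = max(0, a+b−1) on (0.78, 0.81) = 0.59
  (¬r ∨ p) ∨ (s ∧ r) = min(1, a+b) on (0.26, 0.59) = 0.85
  → value = 0.8500
Under algebraic product:
  ¬r = 1 − 0.8100 = 0.1900
  ¬r ∨ p = a + b − a·b on (0.1900, 0.0700) = 0.2467
  s ∧ r = a·b on (0.7800, 0.8100) = 0.6318
  (¬r ∨ p) ∨ (s ∧ r) = a + b − a·b on (0.2467, 0.6318) = 0.7226
  → value = 0.7226
|0.8500 − 0.7226| = 0.127

0.127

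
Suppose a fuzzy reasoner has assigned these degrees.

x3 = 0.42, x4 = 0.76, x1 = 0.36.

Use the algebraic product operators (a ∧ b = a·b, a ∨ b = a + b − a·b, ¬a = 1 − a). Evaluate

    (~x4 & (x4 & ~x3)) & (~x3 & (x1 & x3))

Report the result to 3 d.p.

~x4 = 1 − 0.7600 = 0.2400
~x3 = 1 − 0.4200 = 0.5800
x4 & ~x3 = a·b on (0.7600, 0.5800) = 0.4408
~x4 & (x4 & ~x3) = a·b on (0.2400, 0.4408) = 0.1058
~x3 = 1 − 0.4200 = 0.5800
x1 & x3 = a·b on (0.3600, 0.4200) = 0.1512
~x3 & (x1 & x3) = a·b on (0.5800, 0.1512) = 0.0877
(~x4 & (x4 & ~x3)) & (~x3 & (x1 & x3)) = a·b on (0.1058, 0.0877) = 0.0093

0.009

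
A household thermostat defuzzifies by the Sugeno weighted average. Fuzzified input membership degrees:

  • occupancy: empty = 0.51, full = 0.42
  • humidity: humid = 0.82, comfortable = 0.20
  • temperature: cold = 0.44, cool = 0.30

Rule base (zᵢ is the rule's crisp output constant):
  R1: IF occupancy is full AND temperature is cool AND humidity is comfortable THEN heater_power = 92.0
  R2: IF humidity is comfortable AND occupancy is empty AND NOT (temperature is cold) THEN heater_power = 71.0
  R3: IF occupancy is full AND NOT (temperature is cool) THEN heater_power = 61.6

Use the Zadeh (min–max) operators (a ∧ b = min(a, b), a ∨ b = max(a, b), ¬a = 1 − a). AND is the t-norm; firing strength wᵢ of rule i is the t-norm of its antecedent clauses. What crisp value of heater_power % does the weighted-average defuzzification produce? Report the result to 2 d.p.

71.31

R1 (z=92.0): full=0.42, cool=0.30, comfortable=0.20; AND[min(a, b)] → w = 0.20
R2 (z=71.0): comfortable=0.20, empty=0.51, ¬cold=1−0.44=0.56; AND[min(a, b)] → w = 0.20
R3 (z=61.6): full=0.42, ¬cool=1−0.30=0.70; AND[min(a, b)] → w = 0.42
Weighted average = (0.20·92.0 + 0.20·71.0 + 0.42·61.6) / (0.20 + 0.20 + 0.42)
  = 58.4720 / 0.8200 = 71.31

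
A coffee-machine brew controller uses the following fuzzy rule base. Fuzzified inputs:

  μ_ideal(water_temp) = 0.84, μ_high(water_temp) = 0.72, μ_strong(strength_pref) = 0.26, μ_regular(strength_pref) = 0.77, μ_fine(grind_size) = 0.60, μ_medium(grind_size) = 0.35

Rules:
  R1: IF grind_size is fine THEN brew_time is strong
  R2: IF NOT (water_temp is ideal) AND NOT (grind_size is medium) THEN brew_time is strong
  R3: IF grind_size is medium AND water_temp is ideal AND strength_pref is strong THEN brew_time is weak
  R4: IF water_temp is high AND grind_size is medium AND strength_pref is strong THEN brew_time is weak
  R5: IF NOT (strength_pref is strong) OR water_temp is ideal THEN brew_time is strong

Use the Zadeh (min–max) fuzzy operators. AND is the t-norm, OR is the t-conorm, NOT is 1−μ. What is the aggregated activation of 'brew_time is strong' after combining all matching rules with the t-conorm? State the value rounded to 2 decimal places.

R1: fine=0.60 → w = 0.60
R2: ¬ideal=1−0.84=0.16, ¬medium=1−0.35=0.65; AND[min(a, b)] → w = 0.16
R3: medium=0.35, ideal=0.84, strong=0.26; AND[min(a, b)] → w = 0.26
R4: high=0.72, medium=0.35, strong=0.26; AND[min(a, b)] → w = 0.26
R5: ¬strong=1−0.26=0.74, ideal=0.84; OR[max(a, b)] → w = 0.84
Rules with consequent 'strong': {R1, R2, R5} → strengths 0.60, 0.16, 0.84
Aggregate via t-conorm [max(a, b)]: 0.84

0.84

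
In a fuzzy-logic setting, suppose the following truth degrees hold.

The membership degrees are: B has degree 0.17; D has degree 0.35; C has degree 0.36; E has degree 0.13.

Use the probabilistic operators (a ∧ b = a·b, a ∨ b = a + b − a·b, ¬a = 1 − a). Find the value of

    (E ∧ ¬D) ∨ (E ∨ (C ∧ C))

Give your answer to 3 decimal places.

¬D = 1 − 0.3500 = 0.6500
E ∧ ¬D = a·b on (0.1300, 0.6500) = 0.0845
C ∧ C = a·b on (0.3600, 0.3600) = 0.1296
E ∨ (C ∧ C) = a + b − a·b on (0.1300, 0.1296) = 0.2428
(E ∧ ¬D) ∨ (E ∨ (C ∧ C)) = a + b − a·b on (0.0845, 0.2428) = 0.3067

0.307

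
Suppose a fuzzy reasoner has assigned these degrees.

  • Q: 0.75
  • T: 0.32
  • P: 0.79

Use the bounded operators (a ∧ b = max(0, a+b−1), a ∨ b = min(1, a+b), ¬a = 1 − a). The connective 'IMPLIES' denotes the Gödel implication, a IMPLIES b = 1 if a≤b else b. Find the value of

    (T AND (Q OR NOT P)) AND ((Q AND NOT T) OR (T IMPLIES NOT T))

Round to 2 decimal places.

NOT P = 1 − 0.79 = 0.21
Q OR NOT P = min(1, a+b) on (0.75, 0.21) = 0.96
T AND (Q OR NOT P) = max(0, a+b−1) on (0.32, 0.96) = 0.28
NOT T = 1 − 0.32 = 0.68
Q AND NOT T = max(0, a+b−1) on (0.75, 0.68) = 0.43
NOT T = 1 − 0.32 = 0.68
T IMPLIES NOT T  [Gödel: 1 if a≤b else b] with a=0.32, b=0.68 → 1.00
(Q AND NOT T) OR (T IMPLIES NOT T) = min(1, a+b) on (0.43, 1.00) = 1.00
(T AND (Q OR NOT P)) AND ((Q AND NOT T) OR (T IMPLIES NOT T)) = max(0, a+b−1) on (0.28, 1.00) = 0.28

0.28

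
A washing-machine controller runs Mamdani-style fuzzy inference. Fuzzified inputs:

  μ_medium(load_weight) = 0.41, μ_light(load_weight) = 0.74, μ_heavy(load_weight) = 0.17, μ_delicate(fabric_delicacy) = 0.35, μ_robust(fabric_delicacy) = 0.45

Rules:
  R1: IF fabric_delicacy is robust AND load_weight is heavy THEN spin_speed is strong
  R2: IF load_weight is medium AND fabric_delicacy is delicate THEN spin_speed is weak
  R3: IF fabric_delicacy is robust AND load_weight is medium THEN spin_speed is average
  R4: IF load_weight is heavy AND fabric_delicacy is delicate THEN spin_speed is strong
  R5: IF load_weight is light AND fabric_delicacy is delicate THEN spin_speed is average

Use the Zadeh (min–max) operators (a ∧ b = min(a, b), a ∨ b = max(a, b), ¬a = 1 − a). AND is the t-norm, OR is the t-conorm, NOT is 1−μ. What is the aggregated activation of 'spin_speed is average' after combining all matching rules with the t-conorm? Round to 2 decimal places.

0.41

R1: robust=0.45, heavy=0.17; AND[min(a, b)] → w = 0.17
R2: medium=0.41, delicate=0.35; AND[min(a, b)] → w = 0.35
R3: robust=0.45, medium=0.41; AND[min(a, b)] → w = 0.41
R4: heavy=0.17, delicate=0.35; AND[min(a, b)] → w = 0.17
R5: light=0.74, delicate=0.35; AND[min(a, b)] → w = 0.35
Rules with consequent 'average': {R3, R5} → strengths 0.41, 0.35
Aggregate via t-conorm [max(a, b)]: 0.41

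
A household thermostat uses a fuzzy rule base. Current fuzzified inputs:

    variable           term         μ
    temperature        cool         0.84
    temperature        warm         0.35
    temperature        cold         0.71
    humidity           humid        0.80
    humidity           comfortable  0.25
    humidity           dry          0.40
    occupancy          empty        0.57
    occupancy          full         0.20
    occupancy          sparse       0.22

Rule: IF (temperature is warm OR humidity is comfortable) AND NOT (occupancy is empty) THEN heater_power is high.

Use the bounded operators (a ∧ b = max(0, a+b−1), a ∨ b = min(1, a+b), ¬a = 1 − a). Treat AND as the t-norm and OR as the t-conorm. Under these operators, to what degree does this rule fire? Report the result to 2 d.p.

firing strength: (warm=0.35 OR comfortable=0.25) = 0.60; AND[max(0, a+b−1)] with ¬empty=1−0.57=0.43 → w = 0.03

0.03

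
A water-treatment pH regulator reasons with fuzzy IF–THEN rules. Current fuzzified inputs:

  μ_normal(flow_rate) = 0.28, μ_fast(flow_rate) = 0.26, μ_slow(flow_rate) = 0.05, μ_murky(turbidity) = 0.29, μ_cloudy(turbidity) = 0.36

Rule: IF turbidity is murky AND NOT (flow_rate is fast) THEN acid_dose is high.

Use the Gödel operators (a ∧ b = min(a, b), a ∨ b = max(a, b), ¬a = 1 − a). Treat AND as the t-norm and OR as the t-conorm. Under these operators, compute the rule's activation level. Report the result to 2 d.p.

firing strength: murky=0.29, ¬fast=1−0.26=0.74; AND[min(a, b)] → w = 0.29

0.29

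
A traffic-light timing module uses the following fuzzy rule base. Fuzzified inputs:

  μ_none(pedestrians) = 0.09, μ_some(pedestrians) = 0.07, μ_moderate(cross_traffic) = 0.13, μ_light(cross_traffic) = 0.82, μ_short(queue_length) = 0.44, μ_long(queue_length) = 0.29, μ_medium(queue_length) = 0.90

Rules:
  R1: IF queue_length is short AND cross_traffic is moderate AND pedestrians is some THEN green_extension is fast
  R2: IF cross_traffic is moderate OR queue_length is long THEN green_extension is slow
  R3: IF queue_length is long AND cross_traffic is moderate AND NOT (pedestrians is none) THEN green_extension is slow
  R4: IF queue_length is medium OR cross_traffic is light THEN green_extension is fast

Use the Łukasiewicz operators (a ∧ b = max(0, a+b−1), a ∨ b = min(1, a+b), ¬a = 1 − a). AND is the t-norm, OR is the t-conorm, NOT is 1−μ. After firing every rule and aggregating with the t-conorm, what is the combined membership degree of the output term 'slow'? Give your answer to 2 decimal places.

R1: short=0.44, moderate=0.13, some=0.07; AND[max(0, a+b−1)] → w = 0.00
R2: moderate=0.13, long=0.29; OR[min(1, a+b)] → w = 0.42
R3: long=0.29, moderate=0.13, ¬none=1−0.09=0.91; AND[max(0, a+b−1)] → w = 0.00
R4: medium=0.90, light=0.82; OR[min(1, a+b)] → w = 1.00
Rules with consequent 'slow': {R2, R3} → strengths 0.42, 0.00
Aggregate via t-conorm [min(1, a+b)]: 0.42

0.42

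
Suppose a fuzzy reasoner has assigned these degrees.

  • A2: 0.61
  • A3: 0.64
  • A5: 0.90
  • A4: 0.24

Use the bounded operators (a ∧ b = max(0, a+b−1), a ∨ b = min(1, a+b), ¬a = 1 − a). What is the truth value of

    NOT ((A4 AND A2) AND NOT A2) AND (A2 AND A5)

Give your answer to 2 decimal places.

0.51

A4 AND A2 = max(0, a+b−1) on (0.24, 0.61) = 0.00
NOT A2 = 1 − 0.61 = 0.39
(A4 AND A2) AND NOT A2 = max(0, a+b−1) on (0.00, 0.39) = 0.00
NOT ((A4 AND A2) AND NOT A2) = 1 − 0.00 = 1.00
A2 AND A5 = max(0, a+b−1) on (0.61, 0.90) = 0.51
NOT ((A4 AND A2) AND NOT A2) AND (A2 AND A5) = max(0, a+b−1) on (1.00, 0.51) = 0.51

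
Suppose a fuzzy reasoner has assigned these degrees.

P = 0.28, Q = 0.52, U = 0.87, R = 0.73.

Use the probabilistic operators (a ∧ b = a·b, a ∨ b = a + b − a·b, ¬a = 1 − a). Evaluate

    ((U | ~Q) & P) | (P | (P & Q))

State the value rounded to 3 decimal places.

~Q = 1 − 0.5200 = 0.4800
U | ~Q = a + b − a·b on (0.8700, 0.4800) = 0.9324
(U | ~Q) & P = a·b on (0.9324, 0.2800) = 0.2611
P & Q = a·b on (0.2800, 0.5200) = 0.1456
P | (P & Q) = a + b − a·b on (0.2800, 0.1456) = 0.3848
((U | ~Q) & P) | (P | (P & Q)) = a + b − a·b on (0.2611, 0.3848) = 0.5454

0.545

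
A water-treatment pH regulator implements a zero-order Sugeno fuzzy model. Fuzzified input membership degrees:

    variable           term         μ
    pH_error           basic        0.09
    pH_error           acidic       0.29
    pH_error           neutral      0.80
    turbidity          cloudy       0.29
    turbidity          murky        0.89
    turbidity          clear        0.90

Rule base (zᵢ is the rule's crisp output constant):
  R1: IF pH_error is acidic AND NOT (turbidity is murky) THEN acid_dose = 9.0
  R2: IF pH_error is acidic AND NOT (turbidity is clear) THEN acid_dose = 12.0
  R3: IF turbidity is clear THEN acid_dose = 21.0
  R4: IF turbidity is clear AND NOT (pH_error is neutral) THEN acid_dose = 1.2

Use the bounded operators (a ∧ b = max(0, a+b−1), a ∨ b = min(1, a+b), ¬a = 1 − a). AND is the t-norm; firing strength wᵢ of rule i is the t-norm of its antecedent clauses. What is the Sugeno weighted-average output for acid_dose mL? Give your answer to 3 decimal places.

19.020

R1 (z=9.0): acidic=0.29, ¬murky=1−0.89=0.11; AND[max(0, a+b−1)] → w = 0.00
R2 (z=12.0): acidic=0.29, ¬clear=1−0.90=0.10; AND[max(0, a+b−1)] → w = 0.00
R3 (z=21.0): clear=0.90 → w = 0.90
R4 (z=1.2): clear=0.90, ¬neutral=1−0.80=0.20; AND[max(0, a+b−1)] → w = 0.10
Weighted average = (0.00·9.0 + 0.00·12.0 + 0.90·21.0 + 0.10·1.2) / (0.00 + 0.00 + 0.90 + 0.10)
  = 19.0200 / 1.0000 = 19.020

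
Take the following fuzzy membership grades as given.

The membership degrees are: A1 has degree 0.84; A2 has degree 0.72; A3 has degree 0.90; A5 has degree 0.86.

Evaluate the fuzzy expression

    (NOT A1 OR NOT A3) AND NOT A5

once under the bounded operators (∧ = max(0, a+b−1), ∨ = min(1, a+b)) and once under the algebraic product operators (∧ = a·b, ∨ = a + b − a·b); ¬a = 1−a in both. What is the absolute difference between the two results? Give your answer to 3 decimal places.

Under bounded:
  NOT A1 = 1 − 0.84 = 0.16
  NOT A3 = 1 − 0.90 = 0.10
  NOT A1 OR NOT A3 = min(1, a+b) on (0.16, 0.10) = 0.26
  NOT A5 = 1 − 0.86 = 0.14
  (NOT A1 OR NOT A3) AND NOT A5 = max(0, a+b−1) on (0.26, 0.14) = 0.00
  → value = 0.0000
Under algebraic product:
  NOT A1 = 1 − 0.8400 = 0.1600
  NOT A3 = 1 − 0.9000 = 0.1000
  NOT A1 OR NOT A3 = a + b − a·b on (0.1600, 0.1000) = 0.2440
  NOT A5 = 1 − 0.8600 = 0.1400
  (NOT A1 OR NOT A3) AND NOT A5 = a·b on (0.2440, 0.1400) = 0.0342
  → value = 0.0342
|0.0000 − 0.0342| = 0.034

0.034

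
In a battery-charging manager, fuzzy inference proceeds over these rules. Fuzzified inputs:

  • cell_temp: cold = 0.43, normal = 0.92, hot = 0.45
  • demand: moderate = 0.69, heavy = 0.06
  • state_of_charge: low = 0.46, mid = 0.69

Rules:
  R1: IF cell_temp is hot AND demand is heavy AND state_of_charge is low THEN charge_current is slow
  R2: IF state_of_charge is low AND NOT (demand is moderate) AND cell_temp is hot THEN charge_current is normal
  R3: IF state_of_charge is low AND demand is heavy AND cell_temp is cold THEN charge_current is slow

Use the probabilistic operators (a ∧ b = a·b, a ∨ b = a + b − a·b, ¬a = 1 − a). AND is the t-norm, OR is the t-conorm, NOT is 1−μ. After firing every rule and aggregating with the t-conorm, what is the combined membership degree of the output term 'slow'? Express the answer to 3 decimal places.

R1: hot=0.45, heavy=0.06, low=0.46; AND[a·b] → w = 0.0124
R2: low=0.46, ¬moderate=1−0.69=0.31, hot=0.45; AND[a·b] → w = 0.0642
R3: low=0.46, heavy=0.06, cold=0.43; AND[a·b] → w = 0.0119
Rules with consequent 'slow': {R1, R3} → strengths 0.0124, 0.0119
Aggregate via t-conorm [a + b − a·b]: 0.0241

0.024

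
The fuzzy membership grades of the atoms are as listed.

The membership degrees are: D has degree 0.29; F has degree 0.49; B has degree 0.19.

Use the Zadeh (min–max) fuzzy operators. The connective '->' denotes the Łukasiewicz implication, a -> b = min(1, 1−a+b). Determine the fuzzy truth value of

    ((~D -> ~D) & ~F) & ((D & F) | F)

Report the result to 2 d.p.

~D = 1 − 0.29 = 0.71
~D = 1 − 0.29 = 0.71
~D -> ~D  [Łukasiewicz: min(1, 1−a+b)] with a=0.71, b=0.71 → 1.00
~F = 1 − 0.49 = 0.51
(~D -> ~D) & ~F = min(a, b) on (1.00, 0.51) = 0.51
D & F = min(a, b) on (0.29, 0.49) = 0.29
(D & F) | F = max(a, b) on (0.29, 0.49) = 0.49
((~D -> ~D) & ~F) & ((D & F) | F) = min(a, b) on (0.51, 0.49) = 0.49

0.49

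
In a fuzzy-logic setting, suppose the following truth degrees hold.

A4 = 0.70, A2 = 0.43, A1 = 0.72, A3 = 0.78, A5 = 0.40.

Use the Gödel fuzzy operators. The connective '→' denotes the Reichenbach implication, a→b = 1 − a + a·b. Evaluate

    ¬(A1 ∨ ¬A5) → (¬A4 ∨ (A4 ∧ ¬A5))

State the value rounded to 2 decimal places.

¬A5 = 1 − 0.40 = 0.60
A1 ∨ ¬A5 = max(a, b) on (0.72, 0.60) = 0.72
¬(A1 ∨ ¬A5) = 1 − 0.72 = 0.28
¬A4 = 1 − 0.70 = 0.30
¬A5 = 1 − 0.40 = 0.60
A4 ∧ ¬A5 = min(a, b) on (0.70, 0.60) = 0.60
¬A4 ∨ (A4 ∧ ¬A5) = max(a, b) on (0.30, 0.60) = 0.60
¬(A1 ∨ ¬A5) → (¬A4 ∨ (A4 ∧ ¬A5))  [Reichenbach: 1 − a + a·b] with a=0.28, b=0.60 → 0.89

0.89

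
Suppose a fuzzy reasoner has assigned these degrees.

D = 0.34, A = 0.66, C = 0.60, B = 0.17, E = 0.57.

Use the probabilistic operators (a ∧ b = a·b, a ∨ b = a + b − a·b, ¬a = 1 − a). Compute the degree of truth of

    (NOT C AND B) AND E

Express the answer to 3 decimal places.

0.039

NOT C = 1 − 0.6000 = 0.4000
NOT C AND B = a·b on (0.4000, 0.1700) = 0.0680
(NOT C AND B) AND E = a·b on (0.0680, 0.5700) = 0.0388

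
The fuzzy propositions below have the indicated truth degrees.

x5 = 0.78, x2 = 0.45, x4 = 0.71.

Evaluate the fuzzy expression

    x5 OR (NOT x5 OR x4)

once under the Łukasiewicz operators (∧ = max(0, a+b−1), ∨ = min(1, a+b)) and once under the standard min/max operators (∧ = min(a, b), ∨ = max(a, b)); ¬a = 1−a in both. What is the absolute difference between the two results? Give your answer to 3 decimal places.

Under Łukasiewicz:
  NOT x5 = 1 − 0.78 = 0.22
  NOT x5 OR x4 = min(1, a+b) on (0.22, 0.71) = 0.93
  x5 OR (NOT x5 OR x4) = min(1, a+b) on (0.78, 0.93) = 1.00
  → value = 1.0000
Under standard min/max:
  NOT x5 = 1 − 0.78 = 0.22
  NOT x5 OR x4 = max(a, b) on (0.22, 0.71) = 0.71
  x5 OR (NOT x5 OR x4) = max(a, b) on (0.78, 0.71) = 0.78
  → value = 0.7800
|1.0000 − 0.7800| = 0.220

0.220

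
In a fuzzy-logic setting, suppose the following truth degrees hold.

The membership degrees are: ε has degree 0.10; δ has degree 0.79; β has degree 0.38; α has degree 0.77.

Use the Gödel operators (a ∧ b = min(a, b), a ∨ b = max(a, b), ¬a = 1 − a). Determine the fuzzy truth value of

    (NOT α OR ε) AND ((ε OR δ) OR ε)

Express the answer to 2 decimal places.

NOT α = 1 − 0.77 = 0.23
NOT α OR ε = max(a, b) on (0.23, 0.10) = 0.23
ε OR δ = max(a, b) on (0.10, 0.79) = 0.79
(ε OR δ) OR ε = max(a, b) on (0.79, 0.10) = 0.79
(NOT α OR ε) AND ((ε OR δ) OR ε) = min(a, b) on (0.23, 0.79) = 0.23

0.23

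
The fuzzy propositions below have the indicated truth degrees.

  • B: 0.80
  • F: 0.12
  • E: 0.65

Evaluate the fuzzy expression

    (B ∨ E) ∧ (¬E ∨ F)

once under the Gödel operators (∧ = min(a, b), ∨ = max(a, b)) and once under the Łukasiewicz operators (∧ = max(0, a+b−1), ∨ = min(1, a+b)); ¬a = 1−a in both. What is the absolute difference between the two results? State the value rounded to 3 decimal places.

Under Gödel:
  B ∨ E = max(a, b) on (0.80, 0.65) = 0.80
  ¬E = 1 − 0.65 = 0.35
  ¬E ∨ F = max(a, b) on (0.35, 0.12) = 0.35
  (B ∨ E) ∧ (¬E ∨ F) = min(a, b) on (0.80, 0.35) = 0.35
  → value = 0.3500
Under Łukasiewicz:
  B ∨ E = min(1, a+b) on (0.80, 0.65) = 1.00
  ¬E = 1 − 0.65 = 0.35
  ¬E ∨ F = min(1, a+b) on (0.35, 0.12) = 0.47
  (B ∨ E) ∧ (¬E ∨ F) = max(0, a+b−1) on (1.00, 0.47) = 0.47
  → value = 0.4700
|0.3500 − 0.4700| = 0.120

0.120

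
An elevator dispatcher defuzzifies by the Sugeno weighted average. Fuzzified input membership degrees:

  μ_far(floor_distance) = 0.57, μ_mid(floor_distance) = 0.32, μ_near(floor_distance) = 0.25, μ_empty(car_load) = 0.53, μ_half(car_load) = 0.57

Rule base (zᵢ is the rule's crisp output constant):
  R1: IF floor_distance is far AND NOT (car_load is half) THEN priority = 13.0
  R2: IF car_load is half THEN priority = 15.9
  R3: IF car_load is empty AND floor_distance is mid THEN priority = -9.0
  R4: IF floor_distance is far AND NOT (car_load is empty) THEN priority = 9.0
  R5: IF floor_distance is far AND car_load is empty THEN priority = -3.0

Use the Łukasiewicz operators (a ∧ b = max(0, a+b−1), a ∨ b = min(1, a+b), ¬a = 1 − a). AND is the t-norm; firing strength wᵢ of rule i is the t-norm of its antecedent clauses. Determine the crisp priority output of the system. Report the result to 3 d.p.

12.849

R1 (z=13.0): far=0.57, ¬half=1−0.57=0.43; AND[max(0, a+b−1)] → w = 0.00
R2 (z=15.9): half=0.57 → w = 0.57
R3 (z=-9.0): empty=0.53, mid=0.32; AND[max(0, a+b−1)] → w = 0.00
R4 (z=9.0): far=0.57, ¬empty=1−0.53=0.47; AND[max(0, a+b−1)] → w = 0.04
R5 (z=-3.0): far=0.57, empty=0.53; AND[max(0, a+b−1)] → w = 0.10
Weighted average = (0.00·13.0 + 0.57·15.9 + 0.00·-9.0 + 0.04·9.0 + 0.10·-3.0) / (0.00 + 0.57 + 0.00 + 0.04 + 0.10)
  = 9.1230 / 0.7100 = 12.849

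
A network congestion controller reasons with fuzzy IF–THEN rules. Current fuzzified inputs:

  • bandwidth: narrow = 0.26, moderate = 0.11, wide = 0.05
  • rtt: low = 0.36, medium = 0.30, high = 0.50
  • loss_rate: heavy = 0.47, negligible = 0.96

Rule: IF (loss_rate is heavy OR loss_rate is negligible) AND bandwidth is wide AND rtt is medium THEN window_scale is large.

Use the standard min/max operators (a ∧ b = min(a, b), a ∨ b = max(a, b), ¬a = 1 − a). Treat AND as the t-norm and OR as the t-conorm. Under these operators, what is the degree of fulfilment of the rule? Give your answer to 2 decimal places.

0.05

firing strength: (heavy=0.47 OR negligible=0.96) = 0.96; AND[min(a, b)] with wide=0.05, medium=0.30 → w = 0.05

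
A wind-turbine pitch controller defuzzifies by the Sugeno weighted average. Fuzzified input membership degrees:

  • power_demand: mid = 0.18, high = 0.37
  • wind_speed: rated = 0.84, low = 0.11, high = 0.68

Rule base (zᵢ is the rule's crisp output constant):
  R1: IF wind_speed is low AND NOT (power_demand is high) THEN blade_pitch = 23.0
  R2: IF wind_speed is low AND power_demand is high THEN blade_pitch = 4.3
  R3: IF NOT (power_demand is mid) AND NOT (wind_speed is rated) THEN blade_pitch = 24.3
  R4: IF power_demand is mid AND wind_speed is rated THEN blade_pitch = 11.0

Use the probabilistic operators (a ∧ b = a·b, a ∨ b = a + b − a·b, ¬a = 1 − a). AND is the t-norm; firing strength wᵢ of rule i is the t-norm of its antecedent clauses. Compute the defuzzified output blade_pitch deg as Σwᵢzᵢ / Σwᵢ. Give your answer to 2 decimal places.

R1 (z=23.0): low=0.11, ¬high=1−0.37=0.63; AND[a·b] → w = 0.0693
R2 (z=4.3): low=0.11, high=0.37; AND[a·b] → w = 0.0407
R3 (z=24.3): ¬mid=1−0.18=0.82, ¬rated=1−0.84=0.16; AND[a·b] → w = 0.1312
R4 (z=11.0): mid=0.18, rated=0.84; AND[a·b] → w = 0.1512
Weighted average = (0.0693·23.0 + 0.0407·4.3 + 0.1312·24.3 + 0.1512·11.0) / (0.0693 + 0.0407 + 0.1312 + 0.1512)
  = 6.6203 / 0.3924 = 16.87

16.87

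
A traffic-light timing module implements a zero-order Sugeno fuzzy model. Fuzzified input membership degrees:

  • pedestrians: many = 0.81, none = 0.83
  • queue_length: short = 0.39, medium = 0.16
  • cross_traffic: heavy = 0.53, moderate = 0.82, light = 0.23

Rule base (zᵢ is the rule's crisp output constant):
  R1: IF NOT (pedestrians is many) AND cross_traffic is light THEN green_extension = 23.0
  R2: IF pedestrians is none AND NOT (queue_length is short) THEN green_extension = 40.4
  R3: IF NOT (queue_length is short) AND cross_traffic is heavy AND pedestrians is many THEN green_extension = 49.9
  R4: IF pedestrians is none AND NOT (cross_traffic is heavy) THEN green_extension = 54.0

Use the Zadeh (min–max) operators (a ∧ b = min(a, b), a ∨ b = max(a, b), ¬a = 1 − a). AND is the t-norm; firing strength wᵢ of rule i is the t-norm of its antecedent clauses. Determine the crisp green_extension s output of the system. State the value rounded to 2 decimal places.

R1 (z=23.0): ¬many=1−0.81=0.19, light=0.23; AND[min(a, b)] → w = 0.19
R2 (z=40.4): none=0.83, ¬short=1−0.39=0.61; AND[min(a, b)] → w = 0.61
R3 (z=49.9): ¬short=1−0.39=0.61, heavy=0.53, many=0.81; AND[min(a, b)] → w = 0.53
R4 (z=54.0): none=0.83, ¬heavy=1−0.53=0.47; AND[min(a, b)] → w = 0.47
Weighted average = (0.19·23.0 + 0.61·40.4 + 0.53·49.9 + 0.47·54.0) / (0.19 + 0.61 + 0.53 + 0.47)
  = 80.8410 / 1.8000 = 44.91

44.91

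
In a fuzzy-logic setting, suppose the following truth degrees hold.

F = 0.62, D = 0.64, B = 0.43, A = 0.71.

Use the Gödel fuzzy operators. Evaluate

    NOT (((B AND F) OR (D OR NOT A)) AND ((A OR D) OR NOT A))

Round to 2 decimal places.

0.36

B AND F = min(a, b) on (0.43, 0.62) = 0.43
NOT A = 1 − 0.71 = 0.29
D OR NOT A = max(a, b) on (0.64, 0.29) = 0.64
(B AND F) OR (D OR NOT A) = max(a, b) on (0.43, 0.64) = 0.64
A OR D = max(a, b) on (0.71, 0.64) = 0.71
NOT A = 1 − 0.71 = 0.29
(A OR D) OR NOT A = max(a, b) on (0.71, 0.29) = 0.71
((B AND F) OR (D OR NOT A)) AND ((A OR D) OR NOT A) = min(a, b) on (0.64, 0.71) = 0.64
NOT (((B AND F) OR (D OR NOT A)) AND ((A OR D) OR NOT A)) = 1 − 0.64 = 0.36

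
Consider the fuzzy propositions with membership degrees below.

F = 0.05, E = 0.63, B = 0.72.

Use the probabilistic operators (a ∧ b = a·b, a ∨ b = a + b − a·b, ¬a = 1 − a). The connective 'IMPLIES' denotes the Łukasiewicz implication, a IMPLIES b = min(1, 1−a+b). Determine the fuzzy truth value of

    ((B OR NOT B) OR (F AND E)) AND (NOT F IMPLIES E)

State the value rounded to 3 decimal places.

0.547

NOT B = 1 − 0.7200 = 0.2800
B OR NOT B = a + b − a·b on (0.7200, 0.2800) = 0.7984
F AND E = a·b on (0.0500, 0.6300) = 0.0315
(B OR NOT B) OR (F AND E) = a + b − a·b on (0.7984, 0.0315) = 0.8048
NOT F = 1 − 0.0500 = 0.9500
NOT F IMPLIES E  [Łukasiewicz: min(1, 1−a+b)] with a=0.9500, b=0.6300 → 0.6800
((B OR NOT B) OR (F AND E)) AND (NOT F IMPLIES E) = a·b on (0.8048, 0.6800) = 0.5472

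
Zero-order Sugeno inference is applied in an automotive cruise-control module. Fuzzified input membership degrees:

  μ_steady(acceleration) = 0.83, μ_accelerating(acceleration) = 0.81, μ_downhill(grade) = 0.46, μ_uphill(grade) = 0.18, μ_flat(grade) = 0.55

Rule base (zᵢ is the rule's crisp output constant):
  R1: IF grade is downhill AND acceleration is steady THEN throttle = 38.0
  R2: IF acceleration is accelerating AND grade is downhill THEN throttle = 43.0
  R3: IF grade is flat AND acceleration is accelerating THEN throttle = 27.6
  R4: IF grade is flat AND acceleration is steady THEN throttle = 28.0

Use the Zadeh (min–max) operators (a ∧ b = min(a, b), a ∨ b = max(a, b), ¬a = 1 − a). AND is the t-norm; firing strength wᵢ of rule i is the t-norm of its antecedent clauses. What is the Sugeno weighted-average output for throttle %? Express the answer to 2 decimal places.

R1 (z=38.0): downhill=0.46, steady=0.83; AND[min(a, b)] → w = 0.46
R2 (z=43.0): accelerating=0.81, downhill=0.46; AND[min(a, b)] → w = 0.46
R3 (z=27.6): flat=0.55, accelerating=0.81; AND[min(a, b)] → w = 0.55
R4 (z=28.0): flat=0.55, steady=0.83; AND[min(a, b)] → w = 0.55
Weighted average = (0.46·38.0 + 0.46·43.0 + 0.55·27.6 + 0.55·28.0) / (0.46 + 0.46 + 0.55 + 0.55)
  = 67.8400 / 2.0200 = 33.58

33.58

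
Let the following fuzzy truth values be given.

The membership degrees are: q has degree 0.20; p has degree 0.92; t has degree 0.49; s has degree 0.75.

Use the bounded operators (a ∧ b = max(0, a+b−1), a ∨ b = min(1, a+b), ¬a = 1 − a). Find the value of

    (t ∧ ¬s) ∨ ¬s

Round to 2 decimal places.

¬s = 1 − 0.75 = 0.25
t ∧ ¬s = max(0, a+b−1) on (0.49, 0.25) = 0.00
¬s = 1 − 0.75 = 0.25
(t ∧ ¬s) ∨ ¬s = min(1, a+b) on (0.00, 0.25) = 0.25

0.25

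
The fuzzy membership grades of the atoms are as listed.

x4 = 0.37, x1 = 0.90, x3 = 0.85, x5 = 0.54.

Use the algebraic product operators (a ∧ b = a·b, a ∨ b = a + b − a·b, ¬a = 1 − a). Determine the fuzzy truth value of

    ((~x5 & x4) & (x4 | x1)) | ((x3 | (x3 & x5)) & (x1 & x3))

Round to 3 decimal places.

0.750

~x5 = 1 − 0.5400 = 0.4600
~x5 & x4 = a·b on (0.4600, 0.3700) = 0.1702
x4 | x1 = a + b − a·b on (0.3700, 0.9000) = 0.9370
(~x5 & x4) & (x4 | x1) = a·b on (0.1702, 0.9370) = 0.1595
x3 & x5 = a·b on (0.8500, 0.5400) = 0.4590
x3 | (x3 & x5) = a + b − a·b on (0.8500, 0.4590) = 0.9188
x1 & x3 = a·b on (0.9000, 0.8500) = 0.7650
(x3 | (x3 & x5)) & (x1 & x3) = a·b on (0.9188, 0.7650) = 0.7029
((~x5 & x4) & (x4 | x1)) | ((x3 | (x3 & x5)) & (x1 & x3)) = a + b − a·b on (0.1595, 0.7029) = 0.7503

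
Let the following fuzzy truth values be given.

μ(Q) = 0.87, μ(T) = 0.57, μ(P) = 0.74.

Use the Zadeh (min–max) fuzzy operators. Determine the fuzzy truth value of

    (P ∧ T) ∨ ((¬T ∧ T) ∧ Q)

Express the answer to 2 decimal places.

P ∧ T = min(a, b) on (0.74, 0.57) = 0.57
¬T = 1 − 0.57 = 0.43
¬T ∧ T = min(a, b) on (0.43, 0.57) = 0.43
(¬T ∧ T) ∧ Q = min(a, b) on (0.43, 0.87) = 0.43
(P ∧ T) ∨ ((¬T ∧ T) ∧ Q) = max(a, b) on (0.57, 0.43) = 0.57

0.57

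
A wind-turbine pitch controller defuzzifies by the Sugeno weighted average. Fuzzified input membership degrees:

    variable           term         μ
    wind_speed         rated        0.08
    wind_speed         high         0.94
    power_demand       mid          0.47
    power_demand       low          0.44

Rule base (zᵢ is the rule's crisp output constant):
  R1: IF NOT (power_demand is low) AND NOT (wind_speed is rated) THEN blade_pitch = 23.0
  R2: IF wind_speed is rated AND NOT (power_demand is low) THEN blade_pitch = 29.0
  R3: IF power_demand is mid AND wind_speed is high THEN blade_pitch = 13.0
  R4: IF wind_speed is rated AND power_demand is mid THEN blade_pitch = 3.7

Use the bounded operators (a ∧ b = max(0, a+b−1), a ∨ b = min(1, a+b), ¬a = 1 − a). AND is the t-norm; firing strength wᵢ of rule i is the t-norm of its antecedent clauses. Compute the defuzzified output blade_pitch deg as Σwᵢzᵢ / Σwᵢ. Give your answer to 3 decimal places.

18.393

R1 (z=23.0): ¬low=1−0.44=0.56, ¬rated=1−0.08=0.92; AND[max(0, a+b−1)] → w = 0.48
R2 (z=29.0): rated=0.08, ¬low=1−0.44=0.56; AND[max(0, a+b−1)] → w = 0.00
R3 (z=13.0): mid=0.47, high=0.94; AND[max(0, a+b−1)] → w = 0.41
R4 (z=3.7): rated=0.08, mid=0.47; AND[max(0, a+b−1)] → w = 0.00
Weighted average = (0.48·23.0 + 0.00·29.0 + 0.41·13.0 + 0.00·3.7) / (0.48 + 0.00 + 0.41 + 0.00)
  = 16.3700 / 0.8900 = 18.393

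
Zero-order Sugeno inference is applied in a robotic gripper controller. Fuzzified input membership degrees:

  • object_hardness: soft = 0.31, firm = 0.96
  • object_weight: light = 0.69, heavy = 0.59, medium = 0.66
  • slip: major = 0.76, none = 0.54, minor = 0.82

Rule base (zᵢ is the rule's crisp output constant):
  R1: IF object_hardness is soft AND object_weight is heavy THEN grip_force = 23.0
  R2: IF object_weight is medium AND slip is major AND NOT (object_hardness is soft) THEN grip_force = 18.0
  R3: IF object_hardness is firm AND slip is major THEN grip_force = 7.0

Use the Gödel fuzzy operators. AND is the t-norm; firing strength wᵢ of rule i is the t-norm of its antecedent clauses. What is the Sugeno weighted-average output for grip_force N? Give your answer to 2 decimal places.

R1 (z=23.0): soft=0.31, heavy=0.59; AND[min(a, b)] → w = 0.31
R2 (z=18.0): medium=0.66, major=0.76, ¬soft=1−0.31=0.69; AND[min(a, b)] → w = 0.66
R3 (z=7.0): firm=0.96, major=0.76; AND[min(a, b)] → w = 0.76
Weighted average = (0.31·23.0 + 0.66·18.0 + 0.76·7.0) / (0.31 + 0.66 + 0.76)
  = 24.3300 / 1.7300 = 14.06

14.06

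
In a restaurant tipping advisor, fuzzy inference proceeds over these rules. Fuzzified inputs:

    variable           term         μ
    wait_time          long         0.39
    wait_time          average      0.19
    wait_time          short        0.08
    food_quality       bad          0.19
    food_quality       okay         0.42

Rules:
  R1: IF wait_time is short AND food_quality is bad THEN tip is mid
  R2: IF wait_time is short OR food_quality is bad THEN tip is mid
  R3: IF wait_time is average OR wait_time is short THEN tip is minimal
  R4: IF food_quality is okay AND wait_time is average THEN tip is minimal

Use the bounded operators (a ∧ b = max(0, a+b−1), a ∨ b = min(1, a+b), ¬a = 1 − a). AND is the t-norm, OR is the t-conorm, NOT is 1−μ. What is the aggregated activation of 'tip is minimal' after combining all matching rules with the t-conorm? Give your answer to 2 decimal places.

0.27

R1: short=0.08, bad=0.19; AND[max(0, a+b−1)] → w = 0.00
R2: short=0.08, bad=0.19; OR[min(1, a+b)] → w = 0.27
R3: average=0.19, short=0.08; OR[min(1, a+b)] → w = 0.27
R4: okay=0.42, average=0.19; AND[max(0, a+b−1)] → w = 0.00
Rules with consequent 'minimal': {R3, R4} → strengths 0.27, 0.00
Aggregate via t-conorm [min(1, a+b)]: 0.27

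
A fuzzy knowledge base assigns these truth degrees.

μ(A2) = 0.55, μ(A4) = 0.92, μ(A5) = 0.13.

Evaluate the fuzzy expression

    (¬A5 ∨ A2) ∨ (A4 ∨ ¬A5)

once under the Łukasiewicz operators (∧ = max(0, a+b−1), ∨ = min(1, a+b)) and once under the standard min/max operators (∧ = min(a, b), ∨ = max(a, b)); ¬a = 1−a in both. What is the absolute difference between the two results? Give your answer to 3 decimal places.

Under Łukasiewicz:
  ¬A5 = 1 − 0.13 = 0.87
  ¬A5 ∨ A2 = min(1, a+b) on (0.87, 0.55) = 1.00
  ¬A5 = 1 − 0.13 = 0.87
  A4 ∨ ¬A5 = min(1, a+b) on (0.92, 0.87) = 1.00
  (¬A5 ∨ A2) ∨ (A4 ∨ ¬A5) = min(1, a+b) on (1.00, 1.00) = 1.00
  → value = 1.0000
Under standard min/max:
  ¬A5 = 1 − 0.13 = 0.87
  ¬A5 ∨ A2 = max(a, b) on (0.87, 0.55) = 0.87
  ¬A5 = 1 − 0.13 = 0.87
  A4 ∨ ¬A5 = max(a, b) on (0.92, 0.87) = 0.92
  (¬A5 ∨ A2) ∨ (A4 ∨ ¬A5) = max(a, b) on (0.87, 0.92) = 0.92
  → value = 0.9200
|1.0000 − 0.9200| = 0.080

0.080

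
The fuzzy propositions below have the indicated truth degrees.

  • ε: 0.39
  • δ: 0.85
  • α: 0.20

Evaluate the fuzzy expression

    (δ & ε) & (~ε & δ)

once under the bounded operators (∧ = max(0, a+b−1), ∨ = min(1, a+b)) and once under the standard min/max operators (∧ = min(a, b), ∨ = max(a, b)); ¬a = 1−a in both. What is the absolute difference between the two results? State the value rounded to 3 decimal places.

Under bounded:
  δ & ε = max(0, a+b−1) on (0.85, 0.39) = 0.24
  ~ε = 1 − 0.39 = 0.61
  ~ε & δ = max(0, a+b−1) on (0.61, 0.85) = 0.46
  (δ & ε) & (~ε & δ) = max(0, a+b−1) on (0.24, 0.46) = 0.00
  → value = 0.0000
Under standard min/max:
  δ & ε = min(a, b) on (0.85, 0.39) = 0.39
  ~ε = 1 − 0.39 = 0.61
  ~ε & δ = min(a, b) on (0.61, 0.85) = 0.61
  (δ & ε) & (~ε & δ) = min(a, b) on (0.39, 0.61) = 0.39
  → value = 0.3900
|0.0000 − 0.3900| = 0.390

0.390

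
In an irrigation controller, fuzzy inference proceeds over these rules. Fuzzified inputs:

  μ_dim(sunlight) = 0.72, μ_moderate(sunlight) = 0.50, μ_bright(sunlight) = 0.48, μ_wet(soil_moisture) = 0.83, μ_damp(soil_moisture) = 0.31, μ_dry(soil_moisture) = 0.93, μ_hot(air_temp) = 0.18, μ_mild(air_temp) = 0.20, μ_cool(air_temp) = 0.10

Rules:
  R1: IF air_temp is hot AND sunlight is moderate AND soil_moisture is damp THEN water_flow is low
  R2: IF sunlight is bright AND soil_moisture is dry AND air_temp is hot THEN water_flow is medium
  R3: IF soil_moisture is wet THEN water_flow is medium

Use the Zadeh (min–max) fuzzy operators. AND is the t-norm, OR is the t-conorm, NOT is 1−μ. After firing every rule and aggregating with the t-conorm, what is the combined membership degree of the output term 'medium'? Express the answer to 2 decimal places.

0.83

R1: hot=0.18, moderate=0.50, damp=0.31; AND[min(a, b)] → w = 0.18
R2: bright=0.48, dry=0.93, hot=0.18; AND[min(a, b)] → w = 0.18
R3: wet=0.83 → w = 0.83
Rules with consequent 'medium': {R2, R3} → strengths 0.18, 0.83
Aggregate via t-conorm [max(a, b)]: 0.83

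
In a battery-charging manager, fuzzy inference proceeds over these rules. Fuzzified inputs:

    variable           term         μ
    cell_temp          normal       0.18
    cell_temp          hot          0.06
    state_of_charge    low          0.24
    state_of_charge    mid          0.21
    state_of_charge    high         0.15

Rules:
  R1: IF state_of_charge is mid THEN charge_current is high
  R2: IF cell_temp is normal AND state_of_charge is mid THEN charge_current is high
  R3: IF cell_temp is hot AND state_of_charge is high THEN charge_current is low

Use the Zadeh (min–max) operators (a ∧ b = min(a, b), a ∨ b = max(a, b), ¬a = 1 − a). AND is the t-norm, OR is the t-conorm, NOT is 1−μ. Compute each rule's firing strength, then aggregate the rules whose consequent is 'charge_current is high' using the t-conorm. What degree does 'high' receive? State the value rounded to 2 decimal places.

R1: mid=0.21 → w = 0.21
R2: normal=0.18, mid=0.21; AND[min(a, b)] → w = 0.18
R3: hot=0.06, high=0.15; AND[min(a, b)] → w = 0.06
Rules with consequent 'high': {R1, R2} → strengths 0.21, 0.18
Aggregate via t-conorm [max(a, b)]: 0.21

0.21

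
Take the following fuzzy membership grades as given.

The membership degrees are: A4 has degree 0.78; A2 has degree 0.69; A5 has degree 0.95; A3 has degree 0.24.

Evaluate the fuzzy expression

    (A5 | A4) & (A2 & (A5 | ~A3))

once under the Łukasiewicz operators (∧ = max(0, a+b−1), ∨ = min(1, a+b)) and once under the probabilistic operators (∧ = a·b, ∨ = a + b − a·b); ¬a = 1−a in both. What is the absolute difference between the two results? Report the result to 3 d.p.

Under Łukasiewicz:
  A5 | A4 = min(1, a+b) on (0.95, 0.78) = 1.00
  ~A3 = 1 − 0.24 = 0.76
  A5 | ~A3 = min(1, a+b) on (0.95, 0.76) = 1.00
  A2 & (A5 | ~A3) = max(0, a+b−1) on (0.69, 1.00) = 0.69
  (A5 | A4) & (A2 & (A5 | ~A3)) = max(0, a+b−1) on (1.00, 0.69) = 0.69
  → value = 0.6900
Under probabilistic:
  A5 | A4 = a + b − a·b on (0.9500, 0.7800) = 0.9890
  ~A3 = 1 − 0.2400 = 0.7600
  A5 | ~A3 = a + b − a·b on (0.9500, 0.7600) = 0.9880
  A2 & (A5 | ~A3) = a·b on (0.6900, 0.9880) = 0.6817
  (A5 | A4) & (A2 & (A5 | ~A3)) = a·b on (0.9890, 0.6817) = 0.6742
  → value = 0.6742
|0.6900 − 0.6742| = 0.016

0.016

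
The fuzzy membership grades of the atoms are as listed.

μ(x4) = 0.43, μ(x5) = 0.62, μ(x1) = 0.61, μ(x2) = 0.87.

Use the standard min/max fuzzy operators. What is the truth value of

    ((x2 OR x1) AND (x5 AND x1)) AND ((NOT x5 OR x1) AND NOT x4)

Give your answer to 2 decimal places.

x2 OR x1 = max(a, b) on (0.87, 0.61) = 0.87
x5 AND x1 = min(a, b) on (0.62, 0.61) = 0.61
(x2 OR x1) AND (x5 AND x1) = min(a, b) on (0.87, 0.61) = 0.61
NOT x5 = 1 − 0.62 = 0.38
NOT x5 OR x1 = max(a, b) on (0.38, 0.61) = 0.61
NOT x4 = 1 − 0.43 = 0.57
(NOT x5 OR x1) AND NOT x4 = min(a, b) on (0.61, 0.57) = 0.57
((x2 OR x1) AND (x5 AND x1)) AND ((NOT x5 OR x1) AND NOT x4) = min(a, b) on (0.61, 0.57) = 0.57

0.57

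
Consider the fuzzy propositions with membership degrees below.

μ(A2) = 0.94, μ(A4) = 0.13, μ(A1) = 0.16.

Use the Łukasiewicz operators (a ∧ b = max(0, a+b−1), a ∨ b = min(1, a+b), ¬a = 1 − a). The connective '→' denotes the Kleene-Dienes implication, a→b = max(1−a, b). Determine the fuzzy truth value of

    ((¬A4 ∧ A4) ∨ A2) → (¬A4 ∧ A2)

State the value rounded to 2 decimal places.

¬A4 = 1 − 0.13 = 0.87
¬A4 ∧ A4 = max(0, a+b−1) on (0.87, 0.13) = 0.00
(¬A4 ∧ A4) ∨ A2 = min(1, a+b) on (0.00, 0.94) = 0.94
¬A4 = 1 − 0.13 = 0.87
¬A4 ∧ A2 = max(0, a+b−1) on (0.87, 0.94) = 0.81
((¬A4 ∧ A4) ∨ A2) → (¬A4 ∧ A2)  [Kleene-Dienes: max(1−a, b)] with a=0.94, b=0.81 → 0.81

0.81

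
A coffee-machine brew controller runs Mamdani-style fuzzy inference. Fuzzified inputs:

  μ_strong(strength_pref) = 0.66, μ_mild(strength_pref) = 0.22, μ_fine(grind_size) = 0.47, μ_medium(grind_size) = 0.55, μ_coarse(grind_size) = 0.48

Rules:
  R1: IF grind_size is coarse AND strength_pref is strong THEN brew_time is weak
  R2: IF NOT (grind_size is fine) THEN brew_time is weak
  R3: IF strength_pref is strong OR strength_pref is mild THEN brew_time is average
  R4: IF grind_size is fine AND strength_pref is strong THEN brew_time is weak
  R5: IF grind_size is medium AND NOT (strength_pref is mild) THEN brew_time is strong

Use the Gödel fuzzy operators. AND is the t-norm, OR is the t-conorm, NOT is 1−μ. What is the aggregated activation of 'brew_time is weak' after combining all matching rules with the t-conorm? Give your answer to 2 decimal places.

0.53

R1: coarse=0.48, strong=0.66; AND[min(a, b)] → w = 0.48
R2: ¬fine=1−0.47=0.53 → w = 0.53
R3: strong=0.66, mild=0.22; OR[max(a, b)] → w = 0.66
R4: fine=0.47, strong=0.66; AND[min(a, b)] → w = 0.47
R5: medium=0.55, ¬mild=1−0.22=0.78; AND[min(a, b)] → w = 0.55
Rules with consequent 'weak': {R1, R2, R4} → strengths 0.48, 0.53, 0.47
Aggregate via t-conorm [max(a, b)]: 0.53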